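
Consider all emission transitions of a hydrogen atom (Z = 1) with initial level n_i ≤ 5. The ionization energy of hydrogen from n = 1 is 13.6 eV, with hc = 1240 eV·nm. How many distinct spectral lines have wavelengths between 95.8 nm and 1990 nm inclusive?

Enumerate all n_i → n_f pairs with 1 ≤ n_f < n_i ≤ 5 and compute λ = 1240 / [13.6·1·(1/n_f² − 1/n_i²)].
Lines falling in [95.8, 1990] nm: 4→1 (97.25 nm), 3→1 (102.6 nm), 2→1 (121.6 nm), 5→2 (434.2 nm), 4→2 (486.3 nm), 3→2 (656.5 nm), 5→3 (1282 nm), 4→3 (1876 nm).

8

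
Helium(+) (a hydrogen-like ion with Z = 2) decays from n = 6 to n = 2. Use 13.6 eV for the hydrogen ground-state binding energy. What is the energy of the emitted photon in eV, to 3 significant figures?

12.1 eV

The Bohr energies scale as Z², so for Z = 2: E_n = −54.40/n² eV.
E_6 = −54.40/36 = −1.511 eV and E_2 = −54.40/4 = −13.60 eV.
The photon energy is |E_6 − E_2| = 12.1 eV.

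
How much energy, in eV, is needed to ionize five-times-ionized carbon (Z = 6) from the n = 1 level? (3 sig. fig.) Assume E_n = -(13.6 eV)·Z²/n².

E_n = −13.6 Z²/n² = −489.6/n² eV for Z = 6.
E_1 = −489.6/1 = −490 eV, so ionization (to E = 0) requires 490 eV.

490 eV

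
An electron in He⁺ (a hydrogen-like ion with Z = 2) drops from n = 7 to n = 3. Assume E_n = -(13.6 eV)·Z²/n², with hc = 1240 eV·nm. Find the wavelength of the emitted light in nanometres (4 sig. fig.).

251.3 nm

For Z = 2 the level energies scale as Z², so the effective Rydberg energy is 13.6 × 4 = 54.40 eV.
ΔE = 54.40 × (1/3² − 1/7²) = 54.40 × 0.09070 = 4.934 eV.
λ = hc/ΔE = 1240 / 4.934 = 251.3 nm.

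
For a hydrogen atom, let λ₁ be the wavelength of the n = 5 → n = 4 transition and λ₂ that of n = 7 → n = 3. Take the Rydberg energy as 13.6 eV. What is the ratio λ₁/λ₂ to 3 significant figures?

λ ∝ 1/ΔE ∝ 1/(1/n_f² − 1/n_i²), and the Z² and hc factors cancel in the ratio.
λ₁/λ₂ = (1/3² − 1/7²)/(1/4² − 1/5²) = 0.09070/0.02250 = 4.03.

4.03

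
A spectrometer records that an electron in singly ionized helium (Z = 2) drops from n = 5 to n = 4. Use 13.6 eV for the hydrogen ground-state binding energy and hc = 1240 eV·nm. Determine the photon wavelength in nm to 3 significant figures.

For Z = 2 the level energies scale as Z², so the effective Rydberg energy is 13.6 × 4 = 54.40 eV.
ΔE = 54.40 × (1/4² − 1/5²) = 54.40 × 0.02250 = 1.224 eV.
λ = hc/ΔE = 1240 / 1.224 = 1010 nm.

1010 nm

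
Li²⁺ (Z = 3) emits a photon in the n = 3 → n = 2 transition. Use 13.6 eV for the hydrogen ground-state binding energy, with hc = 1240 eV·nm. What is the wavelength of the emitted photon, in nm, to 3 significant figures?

72.9 nm

For Z = 3 the level energies scale as Z², so the effective Rydberg energy is 13.6 × 9 = 122.4 eV.
ΔE = 122.4 × (1/2² − 1/3²) = 122.4 × 0.1389 = 17.00 eV.
λ = hc/ΔE = 1240 / 17.00 = 72.9 nm.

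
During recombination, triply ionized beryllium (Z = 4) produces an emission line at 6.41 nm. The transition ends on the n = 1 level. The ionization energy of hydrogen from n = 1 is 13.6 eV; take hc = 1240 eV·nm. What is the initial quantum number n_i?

The photon energy is ΔE = hc/λ = 1240 / 6.41 = 193.4 eV.
With Z = 4, ΔE = 217.6 × (1/n_f² − 1/n_i²), so 1/n_f² − 1/n_i² = 0.8890.
With n_f = 1: 1/n_i² = 1/1 − 0.8890 = 0.1110, so n_i ≈ 3.00.

n_i = 3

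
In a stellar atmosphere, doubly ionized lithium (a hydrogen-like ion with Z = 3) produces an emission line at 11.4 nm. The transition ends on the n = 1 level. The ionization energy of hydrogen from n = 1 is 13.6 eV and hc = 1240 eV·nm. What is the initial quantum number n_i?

The photon energy is ΔE = hc/λ = 1240 / 11.4 = 108.8 eV.
With Z = 3, ΔE = 122.4 × (1/n_f² − 1/n_i²), so 1/n_f² − 1/n_i² = 0.8887.
With n_f = 1: 1/n_i² = 1/1 − 0.8887 = 0.1113, so n_i ≈ 3.00.

n_i = 3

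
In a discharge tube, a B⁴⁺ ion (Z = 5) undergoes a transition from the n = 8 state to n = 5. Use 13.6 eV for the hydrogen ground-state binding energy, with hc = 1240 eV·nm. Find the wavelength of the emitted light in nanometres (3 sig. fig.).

For Z = 5 the level energies scale as Z², so the effective Rydberg energy is 13.6 × 25 = 340.0 eV.
ΔE = 340.0 × (1/5² − 1/8²) = 340.0 × 0.02438 = 8.288 eV.
λ = hc/ΔE = 1240 / 8.288 = 150 nm.

150 nm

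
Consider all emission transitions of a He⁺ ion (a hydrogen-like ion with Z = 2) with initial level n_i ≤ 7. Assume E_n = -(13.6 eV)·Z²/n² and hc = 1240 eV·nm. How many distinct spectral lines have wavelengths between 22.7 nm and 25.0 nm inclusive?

4

Enumerate all n_i → n_f pairs with 1 ≤ n_f < n_i ≤ 7 and compute λ = 1240 / [13.6·4·(1/n_f² − 1/n_i²)].
Lines falling in [22.7, 25.0] nm: 7→1 (23.27 nm), 6→1 (23.45 nm), 5→1 (23.74 nm), 4→1 (24.31 nm).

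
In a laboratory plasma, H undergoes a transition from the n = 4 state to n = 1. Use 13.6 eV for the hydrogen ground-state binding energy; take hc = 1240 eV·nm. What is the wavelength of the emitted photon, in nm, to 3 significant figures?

ΔE = 13.60 × (1/1² − 1/4²) = 13.60 × 0.9375 = 12.75 eV.
λ = hc/ΔE = 1240 / 12.75 = 97.3 nm.
This line belongs to the Lyman series.

97.3 nm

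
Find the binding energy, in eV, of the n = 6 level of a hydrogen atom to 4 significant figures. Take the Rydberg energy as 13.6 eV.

0.3778 eV

E_6 = −13.60/36 = −0.3778 eV, so ionization (to E = 0) requires 0.3778 eV.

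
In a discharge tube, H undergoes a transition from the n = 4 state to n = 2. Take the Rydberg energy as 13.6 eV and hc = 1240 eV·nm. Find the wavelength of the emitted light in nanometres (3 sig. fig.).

ΔE = 13.60 × (1/2² − 1/4²) = 13.60 × 0.1875 = 2.550 eV.
λ = hc/ΔE = 1240 / 2.550 = 486 nm.
This line belongs to the Balmer series.

486 nm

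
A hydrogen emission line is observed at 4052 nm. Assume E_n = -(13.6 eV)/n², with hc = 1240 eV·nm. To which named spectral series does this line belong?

Brackett

ΔE = 1240/4052 = 0.3060 eV.
This matches 13.6 × (1/4² − 1/5²), so n_f = 4: the Brackett series.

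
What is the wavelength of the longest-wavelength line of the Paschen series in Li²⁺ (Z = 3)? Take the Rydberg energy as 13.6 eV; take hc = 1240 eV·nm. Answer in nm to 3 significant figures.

The Paschen series terminates on n_f = 3; the first line has n_i = 3+1 = 4.
ΔE = 122.4 × (1/3² − 1/4²) = 5.950 eV.
λ = 1240 / 5.950 = 208 nm.

208 nm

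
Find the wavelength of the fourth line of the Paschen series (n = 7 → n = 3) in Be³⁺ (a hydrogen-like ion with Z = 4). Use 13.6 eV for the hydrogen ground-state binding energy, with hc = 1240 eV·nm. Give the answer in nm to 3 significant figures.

62.8 nm

The Paschen series terminates on n_f = 3; the fourth line has n_i = 3+4 = 7.
ΔE = 217.6 × (1/3² − 1/7²) = 19.74 eV.
λ = 1240 / 19.74 = 62.8 nm.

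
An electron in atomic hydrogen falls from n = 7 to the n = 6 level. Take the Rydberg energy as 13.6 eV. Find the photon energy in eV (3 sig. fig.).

E_7 = −13.60/49 = −0.2776 eV and E_6 = −13.60/36 = −0.3778 eV.
The photon energy is |E_7 − E_6| = 0.100 eV.

0.100 eV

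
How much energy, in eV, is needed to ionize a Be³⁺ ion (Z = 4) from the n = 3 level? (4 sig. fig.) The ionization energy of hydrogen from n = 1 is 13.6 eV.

E_n = −13.6 Z²/n² = −217.6/n² eV for Z = 4.
E_3 = −217.6/9 = −24.18 eV, so ionization (to E = 0) requires 24.18 eV.

24.18 eV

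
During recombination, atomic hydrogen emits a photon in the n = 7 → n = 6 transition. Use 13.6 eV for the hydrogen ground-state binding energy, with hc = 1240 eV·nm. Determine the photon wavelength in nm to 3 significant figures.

ΔE = 13.60 × (1/6² − 1/7²) = 13.60 × 0.007370 = 0.1002 eV.
λ = hc/ΔE = 1240 / 0.1002 = 12400 nm.

12400 nm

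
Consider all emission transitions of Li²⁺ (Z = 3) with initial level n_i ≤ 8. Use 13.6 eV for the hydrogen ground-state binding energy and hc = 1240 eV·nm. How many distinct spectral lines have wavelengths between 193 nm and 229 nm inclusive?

2

Enumerate all n_i → n_f pairs with 1 ≤ n_f < n_i ≤ 8 and compute λ = 1240 / [13.6·9·(1/n_f² − 1/n_i²)].
Lines falling in [193, 229] nm: 4→3 (208.4 nm), 8→4 (216.1 nm).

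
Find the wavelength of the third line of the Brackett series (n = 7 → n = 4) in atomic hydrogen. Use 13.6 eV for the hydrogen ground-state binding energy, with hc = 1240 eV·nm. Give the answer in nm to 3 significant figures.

The Brackett series terminates on n_f = 4; the third line has n_i = 4+3 = 7.
ΔE = 13.60 × (1/4² − 1/7²) = 0.5724 eV.
λ = 1240 / 0.5724 = 2170 nm.

2170 nm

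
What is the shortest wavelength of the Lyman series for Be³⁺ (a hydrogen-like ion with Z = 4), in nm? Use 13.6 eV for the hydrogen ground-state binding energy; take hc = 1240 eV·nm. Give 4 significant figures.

5.699 nm

The Lyman series has lower level n_f = 1; the series limit corresponds to n_i → ∞.
ΔE_max = 13.6 × 16 / 1² = 217.6 eV.
λ_min = 1240 / 217.6 = 5.699 nm.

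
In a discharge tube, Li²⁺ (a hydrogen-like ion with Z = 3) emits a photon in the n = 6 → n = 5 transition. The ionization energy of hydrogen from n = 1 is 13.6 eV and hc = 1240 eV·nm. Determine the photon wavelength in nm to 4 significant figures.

828.9 nm

For Z = 3 the level energies scale as Z², so the effective Rydberg energy is 13.6 × 9 = 122.4 eV.
ΔE = 122.4 × (1/5² − 1/6²) = 122.4 × 0.01222 = 1.496 eV.
λ = hc/ΔE = 1240 / 1.496 = 828.9 nm.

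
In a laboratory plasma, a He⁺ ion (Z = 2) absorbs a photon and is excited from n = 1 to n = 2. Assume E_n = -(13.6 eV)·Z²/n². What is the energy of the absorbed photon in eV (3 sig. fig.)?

40.8 eV

The Bohr energies scale as Z², so for Z = 2: E_n = −54.40/n² eV.
E_2 = −54.40/4 = −13.60 eV and E_1 = −54.40/1 = −54.40 eV.
The photon energy is |E_2 − E_1| = 40.8 eV.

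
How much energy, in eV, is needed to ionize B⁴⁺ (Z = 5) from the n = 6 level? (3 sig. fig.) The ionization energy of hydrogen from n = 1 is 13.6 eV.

9.44 eV

E_n = −13.6 Z²/n² = −340.0/n² eV for Z = 5.
E_6 = −340.0/36 = −9.44 eV, so ionization (to E = 0) requires 9.44 eV.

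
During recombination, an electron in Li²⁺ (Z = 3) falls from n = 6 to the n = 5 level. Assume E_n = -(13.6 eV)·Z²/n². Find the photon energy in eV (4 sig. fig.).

The Bohr energies scale as Z², so for Z = 3: E_n = −122.4/n² eV.
E_6 = −122.4/36 = −3.400 eV and E_5 = −122.4/25 = −4.896 eV.
The photon energy is |E_6 − E_5| = 1.496 eV.

1.496 eV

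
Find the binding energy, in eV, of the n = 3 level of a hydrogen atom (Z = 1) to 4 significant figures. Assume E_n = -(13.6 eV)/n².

1.511 eV

E_3 = −13.60/9 = −1.511 eV, so ionization (to E = 0) requires 1.511 eV.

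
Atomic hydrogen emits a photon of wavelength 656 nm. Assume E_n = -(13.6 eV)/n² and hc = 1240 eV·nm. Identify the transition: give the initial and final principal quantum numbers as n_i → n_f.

n_i = 3, n_f = 2

The photon energy is ΔE = hc/λ = 1240 / 656 = 1.890 eV.
With Z = 1, ΔE = 13.60 × (1/n_f² − 1/n_i²), so 1/n_f² − 1/n_i² = 0.1390.
Trying n_f = 2 gives 1/n_i² = 0.1110, i.e. n_i ≈ 3; this pair matches.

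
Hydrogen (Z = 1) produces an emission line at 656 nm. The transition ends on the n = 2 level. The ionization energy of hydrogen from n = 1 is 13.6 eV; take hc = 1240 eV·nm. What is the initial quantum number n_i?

The photon energy is ΔE = hc/λ = 1240 / 656 = 1.890 eV.
With Z = 1, ΔE = 13.60 × (1/n_f² − 1/n_i²), so 1/n_f² − 1/n_i² = 0.1390.
With n_f = 2: 1/n_i² = 1/4 − 0.1390 = 0.1110, so n_i ≈ 3.00.

n_i = 3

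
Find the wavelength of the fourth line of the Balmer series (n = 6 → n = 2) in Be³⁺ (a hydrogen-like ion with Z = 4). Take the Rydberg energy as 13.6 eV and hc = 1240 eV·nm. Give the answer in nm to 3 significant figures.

The Balmer series terminates on n_f = 2; the fourth line has n_i = 2+4 = 6.
ΔE = 217.6 × (1/2² − 1/6²) = 48.36 eV.
λ = 1240 / 48.36 = 25.6 nm.

25.6 nm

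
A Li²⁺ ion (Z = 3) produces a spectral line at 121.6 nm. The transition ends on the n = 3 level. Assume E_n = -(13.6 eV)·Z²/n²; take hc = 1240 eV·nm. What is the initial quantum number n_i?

n_i = 6

The photon energy is ΔE = hc/λ = 1240 / 121.6 = 10.20 eV.
With Z = 3, ΔE = 122.4 × (1/n_f² − 1/n_i²), so 1/n_f² − 1/n_i² = 0.08331.
With n_f = 3: 1/n_i² = 1/9 − 0.08331 = 0.02780, so n_i ≈ 6.00.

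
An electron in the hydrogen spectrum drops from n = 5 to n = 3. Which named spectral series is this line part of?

The series is set by the lower level: n_f = 3 is the Paschen series.

Paschen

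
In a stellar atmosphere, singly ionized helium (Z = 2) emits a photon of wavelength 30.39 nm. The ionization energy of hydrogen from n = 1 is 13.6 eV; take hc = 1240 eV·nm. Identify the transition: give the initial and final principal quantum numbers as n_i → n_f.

n_i = 2, n_f = 1

The photon energy is ΔE = hc/λ = 1240 / 30.39 = 40.80 eV.
With Z = 2, ΔE = 54.40 × (1/n_f² − 1/n_i²), so 1/n_f² − 1/n_i² = 0.7501.
Trying n_f = 1 gives 1/n_i² = 0.2499, i.e. n_i ≈ 2; this pair matches.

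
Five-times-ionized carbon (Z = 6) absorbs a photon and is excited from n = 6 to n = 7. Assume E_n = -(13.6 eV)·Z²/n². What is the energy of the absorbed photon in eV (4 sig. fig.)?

3.608 eV

The Bohr energies scale as Z², so for Z = 6: E_n = −489.6/n² eV.
E_7 = −489.6/49 = −9.992 eV and E_6 = −489.6/36 = −13.60 eV.
The photon energy is |E_7 − E_6| = 3.608 eV.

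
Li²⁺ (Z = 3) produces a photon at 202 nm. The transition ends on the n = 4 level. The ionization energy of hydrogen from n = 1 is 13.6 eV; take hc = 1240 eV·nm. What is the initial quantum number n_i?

The photon energy is ΔE = hc/λ = 1240 / 202 = 6.139 eV.
With Z = 3, ΔE = 122.4 × (1/n_f² − 1/n_i²), so 1/n_f² − 1/n_i² = 0.05015.
With n_f = 4: 1/n_i² = 1/16 − 0.05015 = 0.01235, so n_i ≈ 9.00.

n_i = 9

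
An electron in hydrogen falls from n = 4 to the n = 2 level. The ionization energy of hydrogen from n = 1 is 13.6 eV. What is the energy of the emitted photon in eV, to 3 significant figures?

E_4 = −13.60/16 = −0.8500 eV and E_2 = −13.60/4 = −3.400 eV.
The photon energy is |E_4 − E_2| = 2.55 eV.

2.55 eV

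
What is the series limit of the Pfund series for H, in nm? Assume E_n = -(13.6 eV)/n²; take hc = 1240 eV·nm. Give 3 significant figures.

The Pfund series has lower level n_f = 5; the series limit corresponds to n_i → ∞.
ΔE_max = 13.6 × 1 / 5² = 0.5440 eV.
λ_min = 1240 / 0.5440 = 2280 nm.

2280 nm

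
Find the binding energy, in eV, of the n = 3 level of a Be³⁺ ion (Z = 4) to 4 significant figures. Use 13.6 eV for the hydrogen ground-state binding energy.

24.18 eV

E_n = −13.6 Z²/n² = −217.6/n² eV for Z = 4.
E_3 = −217.6/9 = −24.18 eV, so ionization (to E = 0) requires 24.18 eV.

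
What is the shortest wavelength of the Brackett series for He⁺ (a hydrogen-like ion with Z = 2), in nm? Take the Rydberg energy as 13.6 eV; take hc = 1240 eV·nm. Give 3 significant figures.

365 nm

The Brackett series has lower level n_f = 4; the series limit corresponds to n_i → ∞.
ΔE_max = 13.6 × 4 / 4² = 3.400 eV.
λ_min = 1240 / 3.400 = 365 nm.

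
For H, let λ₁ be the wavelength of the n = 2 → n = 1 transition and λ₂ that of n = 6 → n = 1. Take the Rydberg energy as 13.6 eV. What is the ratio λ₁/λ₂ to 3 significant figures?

1.30

λ ∝ 1/ΔE ∝ 1/(1/n_f² − 1/n_i²), and the Z² and hc factors cancel in the ratio.
λ₁/λ₂ = (1/1² − 1/6²)/(1/1² − 1/2²) = 0.9722/0.7500 = 1.30.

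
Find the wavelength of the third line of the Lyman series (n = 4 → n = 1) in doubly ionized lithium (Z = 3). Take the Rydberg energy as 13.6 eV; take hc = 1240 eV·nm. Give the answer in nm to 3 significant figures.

The Lyman series terminates on n_f = 1; the third line has n_i = 1+3 = 4.
ΔE = 122.4 × (1/1² − 1/4²) = 114.8 eV.
λ = 1240 / 114.8 = 10.8 nm.

10.8 nm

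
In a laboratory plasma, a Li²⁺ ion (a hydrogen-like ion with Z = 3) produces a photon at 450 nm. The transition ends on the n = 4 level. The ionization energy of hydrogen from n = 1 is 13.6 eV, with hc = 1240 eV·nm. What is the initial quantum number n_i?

The photon energy is ΔE = hc/λ = 1240 / 450 = 2.756 eV.
With Z = 3, ΔE = 122.4 × (1/n_f² − 1/n_i²), so 1/n_f² − 1/n_i² = 0.02251.
With n_f = 4: 1/n_i² = 1/16 − 0.02251 = 0.03999, so n_i ≈ 5.00.

n_i = 5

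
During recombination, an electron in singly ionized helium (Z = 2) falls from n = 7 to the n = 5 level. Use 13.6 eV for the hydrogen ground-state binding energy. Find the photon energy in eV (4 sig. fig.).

The Bohr energies scale as Z², so for Z = 2: E_n = −54.40/n² eV.
E_7 = −54.40/49 = −1.110 eV and E_5 = −54.40/25 = −2.176 eV.
The photon energy is |E_7 − E_5| = 1.066 eV.

1.066 eV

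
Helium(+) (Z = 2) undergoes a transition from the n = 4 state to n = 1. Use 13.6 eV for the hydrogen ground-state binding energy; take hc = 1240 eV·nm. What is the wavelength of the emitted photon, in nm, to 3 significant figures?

24.3 nm

For Z = 2 the level energies scale as Z², so the effective Rydberg energy is 13.6 × 4 = 54.40 eV.
ΔE = 54.40 × (1/1² − 1/4²) = 54.40 × 0.9375 = 51.00 eV.
λ = hc/ΔE = 1240 / 51.00 = 24.3 nm.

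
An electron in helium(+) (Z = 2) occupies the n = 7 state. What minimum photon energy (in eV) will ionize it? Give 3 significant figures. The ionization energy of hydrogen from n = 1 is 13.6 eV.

1.11 eV

E_n = −13.6 Z²/n² = −54.40/n² eV for Z = 2.
E_7 = −54.40/49 = −1.11 eV, so ionization (to E = 0) requires 1.11 eV.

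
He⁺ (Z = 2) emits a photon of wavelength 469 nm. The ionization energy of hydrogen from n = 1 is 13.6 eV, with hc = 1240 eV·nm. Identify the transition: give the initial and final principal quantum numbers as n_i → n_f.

n_i = 4, n_f = 3

The photon energy is ΔE = hc/λ = 1240 / 469 = 2.644 eV.
With Z = 2, ΔE = 54.40 × (1/n_f² − 1/n_i²), so 1/n_f² − 1/n_i² = 0.04860.
Trying n_f = 3 gives 1/n_i² = 0.06251, i.e. n_i ≈ 4; this pair matches.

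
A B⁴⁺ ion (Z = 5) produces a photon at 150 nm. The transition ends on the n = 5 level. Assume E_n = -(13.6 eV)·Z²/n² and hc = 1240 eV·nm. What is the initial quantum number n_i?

The photon energy is ΔE = hc/λ = 1240 / 150 = 8.267 eV.
With Z = 5, ΔE = 340.0 × (1/n_f² − 1/n_i²), so 1/n_f² − 1/n_i² = 0.02431.
With n_f = 5: 1/n_i² = 1/25 − 0.02431 = 0.01569, so n_i ≈ 7.98.

n_i = 8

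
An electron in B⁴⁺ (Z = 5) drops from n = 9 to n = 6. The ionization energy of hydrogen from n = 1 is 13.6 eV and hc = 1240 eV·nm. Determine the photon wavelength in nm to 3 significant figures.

236 nm

For Z = 5 the level energies scale as Z², so the effective Rydberg energy is 13.6 × 25 = 340.0 eV.
ΔE = 340.0 × (1/6² − 1/9²) = 340.0 × 0.01543 = 5.247 eV.
λ = hc/ΔE = 1240 / 5.247 = 236 nm.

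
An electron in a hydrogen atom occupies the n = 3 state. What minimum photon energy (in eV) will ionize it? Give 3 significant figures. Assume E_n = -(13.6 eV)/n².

E_3 = −13.60/9 = −1.51 eV, so ionization (to E = 0) requires 1.51 eV.

1.51 eV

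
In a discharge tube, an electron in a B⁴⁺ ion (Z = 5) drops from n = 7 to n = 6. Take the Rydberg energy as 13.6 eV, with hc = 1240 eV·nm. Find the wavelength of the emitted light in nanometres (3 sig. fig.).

For Z = 5 the level energies scale as Z², so the effective Rydberg energy is 13.6 × 25 = 340.0 eV.
ΔE = 340.0 × (1/6² − 1/7²) = 340.0 × 0.007370 = 2.506 eV.
λ = hc/ΔE = 1240 / 2.506 = 495 nm.

495 nm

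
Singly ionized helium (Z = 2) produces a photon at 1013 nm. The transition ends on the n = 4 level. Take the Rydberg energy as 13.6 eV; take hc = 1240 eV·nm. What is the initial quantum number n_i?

n_i = 5

The photon energy is ΔE = hc/λ = 1240 / 1013 = 1.224 eV.
With Z = 2, ΔE = 54.40 × (1/n_f² − 1/n_i²), so 1/n_f² − 1/n_i² = 0.02250.
With n_f = 4: 1/n_i² = 1/16 − 0.02250 = 0.04000, so n_i ≈ 5.00.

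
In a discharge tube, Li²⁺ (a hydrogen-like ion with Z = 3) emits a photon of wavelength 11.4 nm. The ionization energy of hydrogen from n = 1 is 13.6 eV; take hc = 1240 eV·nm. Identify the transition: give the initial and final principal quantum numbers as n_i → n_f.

The photon energy is ΔE = hc/λ = 1240 / 11.4 = 108.8 eV.
With Z = 3, ΔE = 122.4 × (1/n_f² − 1/n_i²), so 1/n_f² − 1/n_i² = 0.8887.
Trying n_f = 1 gives 1/n_i² = 0.1113, i.e. n_i ≈ 3; this pair matches.

n_i = 3, n_f = 1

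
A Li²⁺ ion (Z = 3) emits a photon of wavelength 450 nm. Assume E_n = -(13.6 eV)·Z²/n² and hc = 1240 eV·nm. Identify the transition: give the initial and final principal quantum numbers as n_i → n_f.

n_i = 5, n_f = 4

The photon energy is ΔE = hc/λ = 1240 / 450 = 2.756 eV.
With Z = 3, ΔE = 122.4 × (1/n_f² − 1/n_i²), so 1/n_f² − 1/n_i² = 0.02251.
Trying n_f = 4 gives 1/n_i² = 0.03999, i.e. n_i ≈ 5; this pair matches.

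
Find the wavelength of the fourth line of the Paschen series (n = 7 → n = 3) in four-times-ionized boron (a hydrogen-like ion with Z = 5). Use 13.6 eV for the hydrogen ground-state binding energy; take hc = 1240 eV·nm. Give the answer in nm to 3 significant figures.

The Paschen series terminates on n_f = 3; the fourth line has n_i = 3+4 = 7.
ΔE = 340.0 × (1/3² − 1/7²) = 30.84 eV.
λ = 1240 / 30.84 = 40.2 nm.

40.2 nm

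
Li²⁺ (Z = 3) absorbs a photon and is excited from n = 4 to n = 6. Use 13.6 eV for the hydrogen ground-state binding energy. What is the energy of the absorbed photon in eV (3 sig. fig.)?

4.25 eV

The Bohr energies scale as Z², so for Z = 3: E_n = −122.4/n² eV.
E_6 = −122.4/36 = −3.400 eV and E_4 = −122.4/16 = −7.650 eV.
The photon energy is |E_6 − E_4| = 4.25 eV.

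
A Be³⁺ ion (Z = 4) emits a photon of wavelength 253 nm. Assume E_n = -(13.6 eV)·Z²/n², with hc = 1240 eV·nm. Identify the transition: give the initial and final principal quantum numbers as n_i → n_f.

The photon energy is ΔE = hc/λ = 1240 / 253 = 4.901 eV.
With Z = 4, ΔE = 217.6 × (1/n_f² − 1/n_i²), so 1/n_f² − 1/n_i² = 0.02252.
Trying n_f = 4 gives 1/n_i² = 0.03998, i.e. n_i ≈ 5; this pair matches.

n_i = 5, n_f = 4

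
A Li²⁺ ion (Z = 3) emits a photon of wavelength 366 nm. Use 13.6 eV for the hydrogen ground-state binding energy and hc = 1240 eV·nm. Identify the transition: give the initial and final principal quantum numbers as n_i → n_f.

The photon energy is ΔE = hc/λ = 1240 / 366 = 3.388 eV.
With Z = 3, ΔE = 122.4 × (1/n_f² − 1/n_i²), so 1/n_f² − 1/n_i² = 0.02768.
Trying n_f = 5 gives 1/n_i² = 0.01232, i.e. n_i ≈ 9; this pair matches.

n_i = 9, n_f = 5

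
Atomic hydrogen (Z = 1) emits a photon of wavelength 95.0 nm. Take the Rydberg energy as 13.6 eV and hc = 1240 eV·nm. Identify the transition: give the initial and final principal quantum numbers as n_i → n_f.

n_i = 5, n_f = 1

The photon energy is ΔE = hc/λ = 1240 / 95.0 = 13.05 eV.
With Z = 1, ΔE = 13.60 × (1/n_f² − 1/n_i²), so 1/n_f² − 1/n_i² = 0.9598.
Trying n_f = 1 gives 1/n_i² = 0.04025, i.e. n_i ≈ 5; this pair matches.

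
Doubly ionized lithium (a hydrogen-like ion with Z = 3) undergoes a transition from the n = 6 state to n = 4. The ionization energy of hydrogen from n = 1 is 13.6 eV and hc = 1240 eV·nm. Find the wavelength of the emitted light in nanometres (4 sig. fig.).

For Z = 3 the level energies scale as Z², so the effective Rydberg energy is 13.6 × 9 = 122.4 eV.
ΔE = 122.4 × (1/4² − 1/6²) = 122.4 × 0.03472 = 4.250 eV.
λ = hc/ΔE = 1240 / 4.250 = 291.8 nm.

291.8 nm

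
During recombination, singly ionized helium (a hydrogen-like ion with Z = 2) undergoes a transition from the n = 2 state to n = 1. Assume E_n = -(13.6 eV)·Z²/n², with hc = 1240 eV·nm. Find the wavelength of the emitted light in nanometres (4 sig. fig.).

30.39 nm

For Z = 2 the level energies scale as Z², so the effective Rydberg energy is 13.6 × 4 = 54.40 eV.
ΔE = 54.40 × (1/1² − 1/2²) = 54.40 × 0.7500 = 40.80 eV.
λ = hc/ΔE = 1240 / 40.80 = 30.39 nm.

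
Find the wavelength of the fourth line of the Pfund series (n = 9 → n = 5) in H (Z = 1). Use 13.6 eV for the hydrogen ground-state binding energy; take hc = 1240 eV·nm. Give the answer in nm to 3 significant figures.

The Pfund series terminates on n_f = 5; the fourth line has n_i = 5+4 = 9.
ΔE = 13.60 × (1/5² − 1/9²) = 0.3761 eV.
λ = 1240 / 0.3761 = 3300 nm.

3300 nm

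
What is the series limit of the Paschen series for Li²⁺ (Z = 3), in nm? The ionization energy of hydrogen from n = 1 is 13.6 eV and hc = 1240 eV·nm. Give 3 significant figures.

The Paschen series has lower level n_f = 3; the series limit corresponds to n_i → ∞.
ΔE_max = 13.6 × 9 / 3² = 13.60 eV.
λ_min = 1240 / 13.60 = 91.2 nm.

91.2 nm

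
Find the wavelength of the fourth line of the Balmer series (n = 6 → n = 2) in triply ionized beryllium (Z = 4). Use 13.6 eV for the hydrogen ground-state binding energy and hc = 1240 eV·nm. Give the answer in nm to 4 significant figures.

25.64 nm

The Balmer series terminates on n_f = 2; the fourth line has n_i = 2+4 = 6.
ΔE = 217.6 × (1/2² − 1/6²) = 48.36 eV.
λ = 1240 / 48.36 = 25.64 nm.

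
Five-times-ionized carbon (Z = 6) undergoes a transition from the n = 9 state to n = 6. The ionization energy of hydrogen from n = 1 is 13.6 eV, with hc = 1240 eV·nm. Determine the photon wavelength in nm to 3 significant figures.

For Z = 6 the level energies scale as Z², so the effective Rydberg energy is 13.6 × 36 = 489.6 eV.
ΔE = 489.6 × (1/6² − 1/9²) = 489.6 × 0.01543 = 7.556 eV.
λ = hc/ΔE = 1240 / 7.556 = 164 nm.

164 nm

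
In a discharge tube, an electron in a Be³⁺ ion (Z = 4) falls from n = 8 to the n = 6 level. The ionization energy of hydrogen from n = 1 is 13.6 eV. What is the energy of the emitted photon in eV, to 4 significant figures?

The Bohr energies scale as Z², so for Z = 4: E_n = −217.6/n² eV.
E_8 = −217.6/64 = −3.400 eV and E_6 = −217.6/36 = −6.044 eV.
The photon energy is |E_8 − E_6| = 2.644 eV.

2.644 eV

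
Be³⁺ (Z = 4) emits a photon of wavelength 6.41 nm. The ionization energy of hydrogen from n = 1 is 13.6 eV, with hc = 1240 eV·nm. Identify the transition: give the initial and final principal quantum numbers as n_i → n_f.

n_i = 3, n_f = 1

The photon energy is ΔE = hc/λ = 1240 / 6.41 = 193.4 eV.
With Z = 4, ΔE = 217.6 × (1/n_f² − 1/n_i²), so 1/n_f² − 1/n_i² = 0.8890.
Trying n_f = 1 gives 1/n_i² = 0.1110, i.e. n_i ≈ 3; this pair matches.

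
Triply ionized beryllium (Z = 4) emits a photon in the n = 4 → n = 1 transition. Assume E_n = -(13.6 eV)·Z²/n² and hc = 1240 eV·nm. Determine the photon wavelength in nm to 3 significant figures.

6.08 nm

For Z = 4 the level energies scale as Z², so the effective Rydberg energy is 13.6 × 16 = 217.6 eV.
ΔE = 217.6 × (1/1² − 1/4²) = 217.6 × 0.9375 = 204.0 eV.
λ = hc/ΔE = 1240 / 204.0 = 6.08 nm.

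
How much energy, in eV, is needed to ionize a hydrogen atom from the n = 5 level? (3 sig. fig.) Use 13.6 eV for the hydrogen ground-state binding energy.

0.544 eV

E_5 = −13.60/25 = −0.544 eV, so ionization (to E = 0) requires 0.544 eV.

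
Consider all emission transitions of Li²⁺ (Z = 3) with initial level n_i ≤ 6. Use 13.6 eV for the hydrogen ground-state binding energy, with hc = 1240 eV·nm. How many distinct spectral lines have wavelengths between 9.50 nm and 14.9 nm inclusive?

Enumerate all n_i → n_f pairs with 1 ≤ n_f < n_i ≤ 6 and compute λ = 1240 / [13.6·9·(1/n_f² − 1/n_i²)].
Lines falling in [9.50, 14.9] nm: 6→1 (10.42 nm), 5→1 (10.55 nm), 4→1 (10.81 nm), 3→1 (11.40 nm), 2→1 (13.51 nm).

5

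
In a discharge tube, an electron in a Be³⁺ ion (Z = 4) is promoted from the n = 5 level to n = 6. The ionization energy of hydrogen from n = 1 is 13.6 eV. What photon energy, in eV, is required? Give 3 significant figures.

The Bohr energies scale as Z², so for Z = 4: E_n = −217.6/n² eV.
E_6 = −217.6/36 = −6.044 eV and E_5 = −217.6/25 = −8.704 eV.
The photon energy is |E_6 − E_5| = 2.66 eV.

2.66 eV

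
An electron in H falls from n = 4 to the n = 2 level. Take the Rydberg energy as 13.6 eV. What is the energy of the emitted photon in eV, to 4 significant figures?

E_4 = −13.60/16 = −0.8500 eV and E_2 = −13.60/4 = −3.400 eV.
The photon energy is |E_4 − E_2| = 2.550 eV.

2.550 eV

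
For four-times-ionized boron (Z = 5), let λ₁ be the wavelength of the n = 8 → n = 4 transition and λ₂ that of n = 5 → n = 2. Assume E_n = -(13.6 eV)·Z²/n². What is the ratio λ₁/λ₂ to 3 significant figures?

4.48

λ ∝ 1/ΔE ∝ 1/(1/n_f² − 1/n_i²), and the Z² and hc factors cancel in the ratio.
λ₁/λ₂ = (1/2² − 1/5²)/(1/4² − 1/8²) = 0.2100/0.04688 = 4.48.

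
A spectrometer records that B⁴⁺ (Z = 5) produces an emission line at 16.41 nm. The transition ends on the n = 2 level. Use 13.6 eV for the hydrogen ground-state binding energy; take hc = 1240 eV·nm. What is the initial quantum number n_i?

The photon energy is ΔE = hc/λ = 1240 / 16.41 = 75.56 eV.
With Z = 5, ΔE = 340.0 × (1/n_f² − 1/n_i²), so 1/n_f² − 1/n_i² = 0.2222.
With n_f = 2: 1/n_i² = 1/4 − 0.2222 = 0.02775, so n_i ≈ 6.00.

n_i = 6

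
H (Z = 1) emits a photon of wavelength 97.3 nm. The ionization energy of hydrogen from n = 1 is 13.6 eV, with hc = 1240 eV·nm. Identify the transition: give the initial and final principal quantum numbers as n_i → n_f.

The photon energy is ΔE = hc/λ = 1240 / 97.3 = 12.74 eV.
With Z = 1, ΔE = 13.60 × (1/n_f² − 1/n_i²), so 1/n_f² − 1/n_i² = 0.9371.
Trying n_f = 1 gives 1/n_i² = 0.06293, i.e. n_i ≈ 4; this pair matches.

n_i = 4, n_f = 1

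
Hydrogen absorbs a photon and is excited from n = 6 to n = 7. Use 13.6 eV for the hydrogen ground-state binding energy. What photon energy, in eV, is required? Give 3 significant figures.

0.100 eV

E_7 = −13.60/49 = −0.2776 eV and E_6 = −13.60/36 = −0.3778 eV.
The photon energy is |E_7 − E_6| = 0.100 eV.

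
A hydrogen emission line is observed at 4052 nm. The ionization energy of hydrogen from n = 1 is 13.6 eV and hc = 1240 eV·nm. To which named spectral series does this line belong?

Brackett

ΔE = 1240/4052 = 0.3060 eV.
This matches 13.6 × (1/4² − 1/5²), so n_f = 4: the Brackett series.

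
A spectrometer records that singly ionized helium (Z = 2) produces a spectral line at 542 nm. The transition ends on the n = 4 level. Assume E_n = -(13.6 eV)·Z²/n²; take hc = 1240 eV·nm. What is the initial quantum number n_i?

The photon energy is ΔE = hc/λ = 1240 / 542 = 2.288 eV.
With Z = 2, ΔE = 54.40 × (1/n_f² − 1/n_i²), so 1/n_f² − 1/n_i² = 0.04206.
With n_f = 4: 1/n_i² = 1/16 − 0.04206 = 0.02044, so n_i ≈ 6.99.

n_i = 7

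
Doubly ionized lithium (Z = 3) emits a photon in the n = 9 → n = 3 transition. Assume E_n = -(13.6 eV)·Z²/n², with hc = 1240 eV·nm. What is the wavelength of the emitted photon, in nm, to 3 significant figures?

For Z = 3 the level energies scale as Z², so the effective Rydberg energy is 13.6 × 9 = 122.4 eV.
ΔE = 122.4 × (1/3² − 1/9²) = 122.4 × 0.09877 = 12.09 eV.
λ = hc/ΔE = 1240 / 12.09 = 103 nm.

103 nm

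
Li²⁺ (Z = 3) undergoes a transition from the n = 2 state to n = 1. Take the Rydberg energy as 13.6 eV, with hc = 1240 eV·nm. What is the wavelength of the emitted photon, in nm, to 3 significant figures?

13.5 nm

For Z = 3 the level energies scale as Z², so the effective Rydberg energy is 13.6 × 9 = 122.4 eV.
ΔE = 122.4 × (1/1² − 1/2²) = 122.4 × 0.7500 = 91.80 eV.
λ = hc/ΔE = 1240 / 91.80 = 13.5 nm.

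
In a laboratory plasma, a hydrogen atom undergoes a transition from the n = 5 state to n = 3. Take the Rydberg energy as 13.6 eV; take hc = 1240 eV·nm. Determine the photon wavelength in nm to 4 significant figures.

ΔE = 13.60 × (1/3² − 1/5²) = 13.60 × 0.07111 = 0.9671 eV.
λ = hc/ΔE = 1240 / 0.9671 = 1282 nm.

1282 nm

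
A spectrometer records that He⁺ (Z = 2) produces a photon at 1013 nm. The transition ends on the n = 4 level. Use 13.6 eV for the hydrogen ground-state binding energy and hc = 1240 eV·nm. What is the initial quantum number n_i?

The photon energy is ΔE = hc/λ = 1240 / 1013 = 1.224 eV.
With Z = 2, ΔE = 54.40 × (1/n_f² − 1/n_i²), so 1/n_f² − 1/n_i² = 0.02250.
With n_f = 4: 1/n_i² = 1/16 − 0.02250 = 0.04000, so n_i ≈ 5.00.

n_i = 5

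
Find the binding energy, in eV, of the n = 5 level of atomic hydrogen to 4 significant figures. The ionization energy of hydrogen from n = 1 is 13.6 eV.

E_5 = −13.60/25 = −0.5440 eV, so ionization (to E = 0) requires 0.5440 eV.

0.5440 eV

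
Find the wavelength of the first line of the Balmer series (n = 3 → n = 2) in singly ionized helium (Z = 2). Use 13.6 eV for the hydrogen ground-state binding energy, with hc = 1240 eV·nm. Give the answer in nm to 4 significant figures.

164.1 nm

The Balmer series terminates on n_f = 2; the first line has n_i = 2+1 = 3.
ΔE = 54.40 × (1/2² − 1/3²) = 7.556 eV.
λ = 1240 / 7.556 = 164.1 nm.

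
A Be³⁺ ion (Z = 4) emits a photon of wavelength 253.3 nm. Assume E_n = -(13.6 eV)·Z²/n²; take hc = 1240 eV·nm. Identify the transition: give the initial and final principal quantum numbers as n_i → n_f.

The photon energy is ΔE = hc/λ = 1240 / 253.3 = 4.895 eV.
With Z = 4, ΔE = 217.6 × (1/n_f² − 1/n_i²), so 1/n_f² − 1/n_i² = 0.02250.
Trying n_f = 4 gives 1/n_i² = 0.04000, i.e. n_i ≈ 5; this pair matches.

n_i = 5, n_f = 4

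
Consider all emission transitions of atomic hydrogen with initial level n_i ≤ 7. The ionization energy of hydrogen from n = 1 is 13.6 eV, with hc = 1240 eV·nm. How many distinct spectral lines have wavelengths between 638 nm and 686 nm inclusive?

1

Enumerate all n_i → n_f pairs with 1 ≤ n_f < n_i ≤ 7 and compute λ = 1240 / [13.6·1·(1/n_f² − 1/n_i²)].
Lines falling in [638, 686] nm: 3→2 (656.5 nm).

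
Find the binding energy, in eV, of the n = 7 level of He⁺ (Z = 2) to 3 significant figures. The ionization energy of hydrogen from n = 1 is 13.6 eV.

E_n = −13.6 Z²/n² = −54.40/n² eV for Z = 2.
E_7 = −54.40/49 = −1.11 eV, so ionization (to E = 0) requires 1.11 eV.

1.11 eV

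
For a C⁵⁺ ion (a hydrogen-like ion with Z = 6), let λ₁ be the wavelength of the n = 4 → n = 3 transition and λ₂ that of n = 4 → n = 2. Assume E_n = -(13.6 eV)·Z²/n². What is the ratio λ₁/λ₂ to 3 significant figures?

3.86

λ ∝ 1/ΔE ∝ 1/(1/n_f² − 1/n_i²), and the Z² and hc factors cancel in the ratio.
λ₁/λ₂ = (1/2² − 1/4²)/(1/3² − 1/4²) = 0.1875/0.04861 = 3.86.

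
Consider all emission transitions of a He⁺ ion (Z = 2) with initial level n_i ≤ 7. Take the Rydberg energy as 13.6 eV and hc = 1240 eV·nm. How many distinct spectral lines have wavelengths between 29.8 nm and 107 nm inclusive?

Enumerate all n_i → n_f pairs with 1 ≤ n_f < n_i ≤ 7 and compute λ = 1240 / [13.6·4·(1/n_f² − 1/n_i²)].
Lines falling in [29.8, 107] nm: 2→1 (30.39 nm), 7→2 (99.28 nm), 6→2 (102.6 nm).

3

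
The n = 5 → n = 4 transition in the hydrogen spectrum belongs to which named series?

The series is set by the lower level: n_f = 4 is the Brackett series.

Brackett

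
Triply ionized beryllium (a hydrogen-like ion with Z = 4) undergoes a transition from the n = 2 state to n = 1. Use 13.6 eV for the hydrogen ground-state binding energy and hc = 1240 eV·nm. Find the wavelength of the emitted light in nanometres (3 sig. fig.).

7.60 nm

For Z = 4 the level energies scale as Z², so the effective Rydberg energy is 13.6 × 16 = 217.6 eV.
ΔE = 217.6 × (1/1² − 1/2²) = 217.6 × 0.7500 = 163.2 eV.
λ = hc/ΔE = 1240 / 163.2 = 7.60 nm.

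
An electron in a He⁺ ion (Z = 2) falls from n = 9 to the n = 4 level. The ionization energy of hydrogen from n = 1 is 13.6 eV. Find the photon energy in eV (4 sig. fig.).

2.728 eV

The Bohr energies scale as Z², so for Z = 2: E_n = −54.40/n² eV.
E_9 = −54.40/81 = −0.6716 eV and E_4 = −54.40/16 = −3.400 eV.
The photon energy is |E_9 − E_4| = 2.728 eV.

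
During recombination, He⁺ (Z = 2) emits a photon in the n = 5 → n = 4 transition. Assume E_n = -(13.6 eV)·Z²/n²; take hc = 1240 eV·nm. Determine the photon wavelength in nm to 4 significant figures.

1013 nm

For Z = 2 the level energies scale as Z², so the effective Rydberg energy is 13.6 × 4 = 54.40 eV.
ΔE = 54.40 × (1/4² − 1/5²) = 54.40 × 0.02250 = 1.224 eV.
λ = hc/ΔE = 1240 / 1.224 = 1013 nm.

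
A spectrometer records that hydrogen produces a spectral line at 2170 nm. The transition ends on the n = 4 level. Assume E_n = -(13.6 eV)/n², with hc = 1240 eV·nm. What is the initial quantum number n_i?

The photon energy is ΔE = hc/λ = 1240 / 2170 = 0.5714 eV.
With Z = 1, ΔE = 13.60 × (1/n_f² − 1/n_i²), so 1/n_f² − 1/n_i² = 0.04202.
With n_f = 4: 1/n_i² = 1/16 − 0.04202 = 0.02048, so n_i ≈ 6.99.

n_i = 7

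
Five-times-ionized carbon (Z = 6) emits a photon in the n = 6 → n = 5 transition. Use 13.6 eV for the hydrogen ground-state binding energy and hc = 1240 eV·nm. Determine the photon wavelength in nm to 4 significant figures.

207.2 nm

For Z = 6 the level energies scale as Z², so the effective Rydberg energy is 13.6 × 36 = 489.6 eV.
ΔE = 489.6 × (1/5² − 1/6²) = 489.6 × 0.01222 = 5.984 eV.
λ = hc/ΔE = 1240 / 5.984 = 207.2 nm.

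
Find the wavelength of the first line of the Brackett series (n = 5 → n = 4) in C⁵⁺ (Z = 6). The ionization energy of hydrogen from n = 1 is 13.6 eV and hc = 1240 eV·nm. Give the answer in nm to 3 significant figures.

113 nm

The Brackett series terminates on n_f = 4; the first line has n_i = 4+1 = 5.
ΔE = 489.6 × (1/4² − 1/5²) = 11.02 eV.
λ = 1240 / 11.02 = 113 nm.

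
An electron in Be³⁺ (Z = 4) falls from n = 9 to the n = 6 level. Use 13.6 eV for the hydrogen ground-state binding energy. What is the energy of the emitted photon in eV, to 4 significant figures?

3.358 eV

The Bohr energies scale as Z², so for Z = 4: E_n = −217.6/n² eV.
E_9 = −217.6/81 = −2.686 eV and E_6 = −217.6/36 = −6.044 eV.
The photon energy is |E_9 − E_6| = 3.358 eV.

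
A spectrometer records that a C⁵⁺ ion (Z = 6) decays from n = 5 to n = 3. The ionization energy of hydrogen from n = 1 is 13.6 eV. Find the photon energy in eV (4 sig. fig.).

34.82 eV

The Bohr energies scale as Z², so for Z = 6: E_n = −489.6/n² eV.
E_5 = −489.6/25 = −19.58 eV and E_3 = −489.6/9 = −54.40 eV.
The photon energy is |E_5 − E_3| = 34.82 eV.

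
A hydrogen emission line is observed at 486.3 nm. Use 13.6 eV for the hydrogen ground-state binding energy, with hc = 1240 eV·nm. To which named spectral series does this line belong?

ΔE = 1240/486.3 = 2.550 eV.
This matches 13.6 × (1/2² − 1/4²), so n_f = 2: the Balmer series.

Balmer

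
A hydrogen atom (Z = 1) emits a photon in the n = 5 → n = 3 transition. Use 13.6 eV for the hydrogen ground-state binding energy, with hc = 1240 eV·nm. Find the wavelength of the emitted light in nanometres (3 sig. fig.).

1280 nm

ΔE = 13.60 × (1/3² − 1/5²) = 13.60 × 0.07111 = 0.9671 eV.
λ = hc/ΔE = 1240 / 0.9671 = 1280 nm.
This line belongs to the Paschen series.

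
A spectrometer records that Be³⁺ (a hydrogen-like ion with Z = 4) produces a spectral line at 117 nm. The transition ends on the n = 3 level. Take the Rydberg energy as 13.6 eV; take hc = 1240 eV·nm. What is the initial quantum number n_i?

n_i = 4

The photon energy is ΔE = hc/λ = 1240 / 117 = 10.60 eV.
With Z = 4, ΔE = 217.6 × (1/n_f² − 1/n_i²), so 1/n_f² − 1/n_i² = 0.04871.
With n_f = 3: 1/n_i² = 1/9 − 0.04871 = 0.06241, so n_i ≈ 4.00.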